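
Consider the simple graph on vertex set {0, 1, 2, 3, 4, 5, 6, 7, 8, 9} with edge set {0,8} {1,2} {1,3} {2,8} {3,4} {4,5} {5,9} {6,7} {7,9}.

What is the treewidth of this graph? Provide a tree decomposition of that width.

Treewidth 1.
One such decomposition:
Bags: B1 = {0, 8}  B2 = {2, 8}  B3 = {1, 2}  B4 = {1, 3}  B5 = {3, 4}  B6 = {4, 5}  B7 = {5, 9}  B8 = {7, 9}  B9 = {6, 7}
Tree: B1–B2, B2–B3, B3–B4, B4–B5, B5–B6, B6–B7, B7–B8, B8–B9

Every bag has size at most 2, so the width is 2 − 1 = 1 and tw(G) ≤ 1. Any graph with an edge has treewidth ≥ 1, and G has the edge 0–8. Therefore the treewidth is 1.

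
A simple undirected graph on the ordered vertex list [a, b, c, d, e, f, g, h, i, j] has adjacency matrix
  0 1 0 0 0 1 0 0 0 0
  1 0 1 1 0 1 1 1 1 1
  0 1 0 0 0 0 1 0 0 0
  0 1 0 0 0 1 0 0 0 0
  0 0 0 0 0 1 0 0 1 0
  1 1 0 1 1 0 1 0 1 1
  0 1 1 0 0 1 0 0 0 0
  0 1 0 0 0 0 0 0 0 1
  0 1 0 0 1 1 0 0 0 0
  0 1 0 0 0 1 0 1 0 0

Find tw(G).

2

A width-2 tree decomposition is:
Bags: B1 = {b, f, g}  B2 = {b, c, g}  B3 = {b, f, j}  B4 = {b, h, j}  B5 = {b, f, i}  B6 = {e, f, i}  B7 = {b, d, f}  B8 = {a, b, f}
Tree: B1–B2, B1–B3, B3–B4, B1–B5, B5–B6, B3–B7, B7–B8
Every bag has size at most 3, so the width is 3 − 1 = 2 and tw(G) ≤ 2. Conversely, {e, f, i} is a clique of size 3, and the vertices of any clique must share a bag in every tree decomposition; so some bag has ≥ 3 vertices and tw(G) ≥ 2. Combining the bounds, tw(G) = 2.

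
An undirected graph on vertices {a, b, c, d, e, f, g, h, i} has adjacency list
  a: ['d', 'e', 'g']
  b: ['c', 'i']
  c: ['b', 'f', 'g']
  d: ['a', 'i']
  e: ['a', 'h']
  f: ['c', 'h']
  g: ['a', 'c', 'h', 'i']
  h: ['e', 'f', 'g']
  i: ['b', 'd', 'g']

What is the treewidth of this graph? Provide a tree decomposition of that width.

Treewidth 3.
One optimal decomposition is:
Bags: B1 = {c, e, f, h}  B2 = {c, e, g, h}  B3 = {a, c, e, g}  B4 = {a, b, c, g}  B5 = {a, b, g, i}  B6 = {a, b, d, i}
Tree: B1–B2, B2–B3, B3–B4, B4–B5, B5–B6

The largest bag has 4 vertices, giving width 3; this decomposition certifies tw(G) ≤ 3. For the lower bound: the 4 vertex sets {e,f,h}, {c}, {g}, {a,b,d,i} are disjoint, each induces a connected subgraph, and every pair is joined by at least one edge of G. Contracting each set to a single vertex therefore yields K_{4} as a minor, and since treewidth is minor-monotone, tw(G) ≥ tw(K_{4}) = 3. Combining the bounds, tw(G) = 3.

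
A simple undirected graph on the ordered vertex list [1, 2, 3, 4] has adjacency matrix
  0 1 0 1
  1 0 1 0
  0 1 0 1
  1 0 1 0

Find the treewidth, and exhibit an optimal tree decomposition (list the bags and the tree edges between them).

Every bag has size at most 3, so the width is 3 − 1 = 2 and tw(G) ≤ 2. Since 4–3–2–1–4 is a cycle in G, G is not acyclic. Forests are exactly the graphs of treewidth ≤ 1, so tw(G) ≥ 2. Hence tw(G) = 2 exactly.

Treewidth 2.
Bags: B1 = {2, 3, 4}  B2 = {1, 2, 4}
Tree: B1–B2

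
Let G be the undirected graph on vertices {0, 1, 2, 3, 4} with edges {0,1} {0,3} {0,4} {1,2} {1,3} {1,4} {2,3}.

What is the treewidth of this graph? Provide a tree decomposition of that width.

Each bag holds 3 vertices, so the decomposition has width 2, which upper-bounds the treewidth. Conversely, {0, 1, 3} is a clique of size 3, and the vertices of any clique must share a bag in every tree decomposition; so some bag has ≥ 3 vertices and tw(G) ≥ 2. The upper and lower bounds meet at 2, so that is the treewidth.

Treewidth 2.
Bags: B1 = {0, 1, 4}  B2 = {0, 1, 3}  B3 = {1, 2, 3}
Tree: B1–B2, B2–B3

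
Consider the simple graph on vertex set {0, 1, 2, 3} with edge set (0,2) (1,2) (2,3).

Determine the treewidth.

1

A width-1 tree decomposition is:
Bags: B1 = {2, 3}  B2 = {1, 2}  B3 = {0, 2}
Tree: B1–B2, B2–B3
Every bag has size at most 2, so the width is 2 − 1 = 1 and tw(G) ≤ 1. Any graph with an edge has treewidth ≥ 1, and G has the edge 2–3. Combining the bounds, tw(G) = 1.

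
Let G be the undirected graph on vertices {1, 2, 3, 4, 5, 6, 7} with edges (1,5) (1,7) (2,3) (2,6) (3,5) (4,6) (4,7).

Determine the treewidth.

2

A width-2 tree decomposition is:
Bags: B1 = {2, 3, 5}  B2 = {1, 2, 5}  B3 = {1, 2, 7}  B4 = {2, 4, 7}  B5 = {2, 4, 6}
Tree: B1–B2, B2–B3, B3–B4, B4–B5
Each bag holds 3 vertices, so the decomposition has width 2, which upper-bounds the treewidth. Since 2–3–5–1–7–4–6–2 is a cycle in G, G is not acyclic. Forests are exactly the graphs of treewidth ≤ 1, so tw(G) ≥ 2. Hence tw(G) = 2 exactly.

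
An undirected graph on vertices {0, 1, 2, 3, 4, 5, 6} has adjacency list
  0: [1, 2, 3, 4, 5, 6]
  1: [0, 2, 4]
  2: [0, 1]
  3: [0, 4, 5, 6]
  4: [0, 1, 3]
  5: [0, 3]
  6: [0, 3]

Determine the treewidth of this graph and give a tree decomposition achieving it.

Treewidth 2.
One optimal decomposition is:
Bags: B1 = {0, 1, 4}  B2 = {0, 3, 4}  B3 = {0, 3, 5}  B4 = {0, 1, 2}  B5 = {0, 3, 6}
Tree: B1–B2, B2–B3, B1–B4, B3–B5

Every bag has size at most 3, so the width is 3 − 1 = 2 and tw(G) ≤ 2. On the other hand G contains the 3-clique {0, 1, 2}. A clique must lie in a single bag of any decomposition, so no decomposition can have width below 2. Combining the bounds, tw(G) = 2.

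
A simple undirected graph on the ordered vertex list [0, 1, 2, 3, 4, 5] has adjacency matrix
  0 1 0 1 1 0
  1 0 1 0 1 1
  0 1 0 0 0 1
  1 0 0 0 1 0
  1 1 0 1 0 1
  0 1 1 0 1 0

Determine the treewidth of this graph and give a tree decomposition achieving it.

Every bag has size at most 3, so the width is 3 − 1 = 2 and tw(G) ≤ 2. Conversely, {1, 2, 5} is a clique of size 3, and the vertices of any clique must share a bag in every tree decomposition; so some bag has ≥ 3 vertices and tw(G) ≥ 2. Combining the bounds, tw(G) = 2.

Treewidth 2.
One such decomposition:
Bags: B1 = {0, 1, 4}  B2 = {0, 3, 4}  B3 = {1, 4, 5}  B4 = {1, 2, 5}
Tree: B1–B2, B1–B3, B3–B4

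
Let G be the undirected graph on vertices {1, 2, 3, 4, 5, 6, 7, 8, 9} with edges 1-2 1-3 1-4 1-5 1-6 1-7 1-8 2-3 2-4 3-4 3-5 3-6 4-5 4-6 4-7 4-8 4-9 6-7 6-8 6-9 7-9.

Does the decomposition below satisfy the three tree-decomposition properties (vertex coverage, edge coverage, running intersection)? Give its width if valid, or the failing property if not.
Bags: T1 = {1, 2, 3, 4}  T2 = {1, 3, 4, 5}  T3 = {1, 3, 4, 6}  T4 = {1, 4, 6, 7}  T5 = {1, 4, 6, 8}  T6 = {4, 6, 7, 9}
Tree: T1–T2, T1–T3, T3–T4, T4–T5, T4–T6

Yes; width 3.

Checking the three conditions: (i) the bags cover all of {1, 2, 3, 4, 5, 6, 7, 8, 9}; (ii) for each edge, some bag contains both endpoints; (iii) the bags containing any fixed vertex form a subtree. All hold, so the decomposition is valid with width 4 − 1 = 3.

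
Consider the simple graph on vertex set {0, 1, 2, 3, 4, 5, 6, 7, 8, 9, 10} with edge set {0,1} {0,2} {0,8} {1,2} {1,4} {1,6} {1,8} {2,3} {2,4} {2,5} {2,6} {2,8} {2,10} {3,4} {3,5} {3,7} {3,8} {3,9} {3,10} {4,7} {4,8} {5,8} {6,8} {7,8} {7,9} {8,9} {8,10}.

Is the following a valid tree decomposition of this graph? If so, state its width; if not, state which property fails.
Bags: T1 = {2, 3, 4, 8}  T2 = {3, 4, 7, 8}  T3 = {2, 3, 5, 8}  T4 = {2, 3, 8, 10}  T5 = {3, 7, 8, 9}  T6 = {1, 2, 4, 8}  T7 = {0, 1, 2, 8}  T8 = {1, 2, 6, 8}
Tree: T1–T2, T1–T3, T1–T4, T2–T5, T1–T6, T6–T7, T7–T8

Yes; width 3.

Vertex coverage: the bags together contain {0, 1, 2, 3, 4, 5, 6, 7, 8, 9, 10}, the full vertex set. Edge coverage: each edge of G has both endpoints in at least one bag. Running intersection: for every vertex, the bags containing it form a connected subtree. All three properties hold, so this is a valid tree decomposition of width max|bag| − 1 = 3, and hence tw(G) ≤ 3.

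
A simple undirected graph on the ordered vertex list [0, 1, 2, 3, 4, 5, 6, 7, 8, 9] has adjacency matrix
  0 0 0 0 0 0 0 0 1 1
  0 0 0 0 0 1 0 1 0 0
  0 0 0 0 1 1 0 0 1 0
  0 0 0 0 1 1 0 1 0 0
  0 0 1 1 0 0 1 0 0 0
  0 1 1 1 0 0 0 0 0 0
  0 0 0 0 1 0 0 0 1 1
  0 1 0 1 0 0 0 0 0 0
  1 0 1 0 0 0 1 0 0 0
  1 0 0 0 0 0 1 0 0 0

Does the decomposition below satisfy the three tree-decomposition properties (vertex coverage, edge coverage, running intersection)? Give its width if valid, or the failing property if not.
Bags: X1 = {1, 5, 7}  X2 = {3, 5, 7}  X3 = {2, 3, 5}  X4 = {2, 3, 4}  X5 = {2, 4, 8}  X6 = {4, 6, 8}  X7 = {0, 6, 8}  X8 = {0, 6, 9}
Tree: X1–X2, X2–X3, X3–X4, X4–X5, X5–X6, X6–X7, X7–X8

Yes; width 2.

Every vertex of G appears in some bag (union = {0, 1, 2, 3, 4, 5, 6, 7, 8, 9}); every edge is covered by a bag; and for each vertex v the set of bags containing v is connected in the bag tree. The decomposition is therefore valid. The largest bag has 3 vertices, so the width is 2.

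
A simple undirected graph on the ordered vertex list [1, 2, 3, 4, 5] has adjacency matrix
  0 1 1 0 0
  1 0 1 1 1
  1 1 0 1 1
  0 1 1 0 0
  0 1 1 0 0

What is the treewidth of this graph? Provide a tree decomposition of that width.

Treewidth 2.
One such decomposition:
Bags: B1 = {2, 3, 4}  B2 = {1, 2, 3}  B3 = {2, 3, 5}
Tree: B1–B2, B1–B3

Each bag holds 3 vertices, so the decomposition has width 2, which upper-bounds the treewidth. For the lower bound, the 3 vertices {1, 2, 3} are pairwise adjacent, and any tree decomposition puts a clique entirely inside one bag — forcing width ≥ 2. Hence tw(G) = 2 exactly.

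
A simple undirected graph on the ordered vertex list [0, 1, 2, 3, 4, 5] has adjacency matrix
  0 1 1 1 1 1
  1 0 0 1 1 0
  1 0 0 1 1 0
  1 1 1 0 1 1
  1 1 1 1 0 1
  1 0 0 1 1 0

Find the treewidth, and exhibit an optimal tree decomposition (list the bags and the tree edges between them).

Each bag holds 4 vertices, so the decomposition has width 3, which upper-bounds the treewidth. For the lower bound, the 4 vertices {0, 1, 3, 4} are pairwise adjacent, and any tree decomposition puts a clique entirely inside one bag — forcing width ≥ 3. Combining the bounds, tw(G) = 3.

Treewidth 3.
One optimal decomposition is:
Bags: B1 = {0, 3, 4, 5}  B2 = {0, 1, 3, 4}  B3 = {0, 2, 3, 4}
Tree: B1–B2, B2–B3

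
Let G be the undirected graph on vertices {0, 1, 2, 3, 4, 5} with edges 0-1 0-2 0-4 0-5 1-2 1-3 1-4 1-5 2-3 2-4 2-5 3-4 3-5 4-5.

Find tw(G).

4

A width-4 tree decomposition is:
Bags: B1 = {0, 1, 2, 4, 5}  B2 = {1, 2, 3, 4, 5}
Tree: B1–B2
Each bag holds 5 vertices, so the decomposition has width 4, which upper-bounds the treewidth. Conversely, {0, 1, 2, 4, 5} is a clique of size 5, and the vertices of any clique must share a bag in every tree decomposition; so some bag has ≥ 5 vertices and tw(G) ≥ 4. Hence tw(G) = 4 exactly.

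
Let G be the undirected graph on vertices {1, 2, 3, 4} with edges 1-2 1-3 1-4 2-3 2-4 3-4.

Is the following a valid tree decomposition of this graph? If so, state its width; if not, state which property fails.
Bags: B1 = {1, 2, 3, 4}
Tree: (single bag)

Yes; width 3.

Checking the three conditions: (i) the bags cover all of {1, 2, 3, 4}; (ii) for each edge, some bag contains both endpoints; (iii) the bags containing any fixed vertex form a subtree. All hold, so the decomposition is valid with width 4 − 1 = 3.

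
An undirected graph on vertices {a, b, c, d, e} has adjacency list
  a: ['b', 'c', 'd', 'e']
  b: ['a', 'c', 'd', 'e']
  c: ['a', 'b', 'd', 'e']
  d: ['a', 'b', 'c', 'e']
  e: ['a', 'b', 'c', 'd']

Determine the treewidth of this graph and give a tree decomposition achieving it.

With just one bag of size 5, the width is 5 − 1 = 4, so tw(G) ≤ 4. On the other hand G contains the 5-clique {a, b, c, d, e}. A clique must lie in a single bag of any decomposition, so no decomposition can have width below 4. The upper and lower bounds meet at 4, so that is the treewidth.

Treewidth 4.
Bags: B1 = {a, b, c, d, e}
Tree: (single bag)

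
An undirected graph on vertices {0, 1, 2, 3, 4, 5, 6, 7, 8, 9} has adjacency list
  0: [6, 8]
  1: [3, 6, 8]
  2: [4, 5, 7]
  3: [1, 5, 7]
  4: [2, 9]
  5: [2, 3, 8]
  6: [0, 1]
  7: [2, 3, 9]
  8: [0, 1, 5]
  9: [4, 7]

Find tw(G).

2

A width-2 tree decomposition is:
Bags: B1 = {0, 1, 6}  B2 = {0, 1, 8}  B3 = {1, 3, 8}  B4 = {3, 5, 8}  B5 = {3, 5, 7}  B6 = {2, 5, 7}  B7 = {2, 7, 9}  B8 = {2, 4, 9}
Tree: B1–B2, B2–B3, B3–B4, B4–B5, B5–B6, B6–B7, B7–B8
Each bag holds 3 vertices, so the decomposition has width 2, which upper-bounds the treewidth. Since 6–0–8–1–6 is a cycle in G, G is not acyclic. Forests are exactly the graphs of treewidth ≤ 1, so tw(G) ≥ 2. Therefore the treewidth is 2.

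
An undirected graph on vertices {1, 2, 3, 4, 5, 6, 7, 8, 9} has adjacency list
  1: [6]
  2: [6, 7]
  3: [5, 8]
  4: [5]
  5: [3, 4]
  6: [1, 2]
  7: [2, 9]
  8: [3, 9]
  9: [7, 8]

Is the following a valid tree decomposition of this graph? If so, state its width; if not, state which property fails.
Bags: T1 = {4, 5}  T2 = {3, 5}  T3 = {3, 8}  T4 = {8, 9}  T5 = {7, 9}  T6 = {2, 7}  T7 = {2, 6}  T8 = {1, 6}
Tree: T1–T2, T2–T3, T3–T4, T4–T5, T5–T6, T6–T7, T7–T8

Yes; width 1.

Vertex coverage: the bags together contain {1, 2, 3, 4, 5, 6, 7, 8, 9}, the full vertex set. Edge coverage: each edge of G has both endpoints in at least one bag. Running intersection: for every vertex, the bags containing it form a connected subtree. All three properties hold, so this is a valid tree decomposition of width max|bag| − 1 = 1, and hence tw(G) ≤ 1.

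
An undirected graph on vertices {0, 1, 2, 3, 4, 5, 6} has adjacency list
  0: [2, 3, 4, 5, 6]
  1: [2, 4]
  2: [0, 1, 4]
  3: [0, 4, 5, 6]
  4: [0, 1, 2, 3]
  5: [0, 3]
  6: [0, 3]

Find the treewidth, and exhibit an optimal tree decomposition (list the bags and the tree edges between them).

Treewidth 2.
One such decomposition:
Bags: B1 = {1, 2, 4}  B2 = {0, 2, 4}  B3 = {0, 3, 4}  B4 = {0, 3, 6}  B5 = {0, 3, 5}
Tree: B1–B2, B2–B3, B3–B4, B3–B5

The largest bag has 3 vertices, giving width 2; this decomposition certifies tw(G) ≤ 2. On the other hand G contains the 3-clique {0, 2, 4}. A clique must lie in a single bag of any decomposition, so no decomposition can have width below 2. The upper and lower bounds meet at 2, so that is the treewidth.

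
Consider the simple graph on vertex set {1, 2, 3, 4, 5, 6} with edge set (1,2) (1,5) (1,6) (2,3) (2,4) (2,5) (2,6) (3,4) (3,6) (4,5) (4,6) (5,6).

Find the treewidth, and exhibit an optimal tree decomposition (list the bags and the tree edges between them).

Treewidth 3.
Bags: B1 = {1, 2, 5, 6}  B2 = {2, 4, 5, 6}  B3 = {2, 3, 4, 6}
Tree: B1–B2, B2–B3

The largest bag has 4 vertices, giving width 3; this decomposition certifies tw(G) ≤ 3. On the other hand G contains the 4-clique {1, 2, 5, 6}. A clique must lie in a single bag of any decomposition, so no decomposition can have width below 3. Hence tw(G) = 3 exactly.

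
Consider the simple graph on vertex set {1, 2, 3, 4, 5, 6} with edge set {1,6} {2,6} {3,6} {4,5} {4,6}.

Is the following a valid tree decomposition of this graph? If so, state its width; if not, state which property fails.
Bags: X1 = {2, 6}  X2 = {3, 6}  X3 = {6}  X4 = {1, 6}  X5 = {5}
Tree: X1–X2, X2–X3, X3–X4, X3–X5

No — vertex 4 appears in no bag.

A tree decomposition must satisfy three properties: every vertex lies in some bag; for every edge, both endpoints lie together in some bag; and for every vertex, the bags containing it form a connected subtree. Here vertex 4 appears in no bag, so the decomposition is invalid.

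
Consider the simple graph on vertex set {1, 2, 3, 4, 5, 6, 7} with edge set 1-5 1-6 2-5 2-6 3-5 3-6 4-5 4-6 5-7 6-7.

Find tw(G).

2

A width-2 tree decomposition is:
Bags: B1 = {4, 5, 6}  B2 = {5, 6, 7}  B3 = {3, 5, 6}  B4 = {2, 5, 6}  B5 = {1, 5, 6}
Tree: B1–B2, B2–B3, B3–B4, B4–B5
Every bag has size at most 3, so the width is 3 − 1 = 2 and tw(G) ≤ 2. Since 5–4–6–7–5 is a cycle in G, G is not acyclic. Forests are exactly the graphs of treewidth ≤ 1, so tw(G) ≥ 2. Combining the bounds, tw(G) = 2.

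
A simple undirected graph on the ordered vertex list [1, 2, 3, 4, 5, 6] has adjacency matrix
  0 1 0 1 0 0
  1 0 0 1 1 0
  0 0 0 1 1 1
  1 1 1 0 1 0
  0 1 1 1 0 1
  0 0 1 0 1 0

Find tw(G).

2

A width-2 tree decomposition is:
Bags: B1 = {1, 2, 4}  B2 = {2, 4, 5}  B3 = {3, 4, 5}  B4 = {3, 5, 6}
Tree: B1–B2, B2–B3, B3–B4
The largest bag has 3 vertices, giving width 2; this decomposition certifies tw(G) ≤ 2. On the other hand G contains the 3-clique {1, 2, 4}. A clique must lie in a single bag of any decomposition, so no decomposition can have width below 2. Combining the bounds, tw(G) = 2.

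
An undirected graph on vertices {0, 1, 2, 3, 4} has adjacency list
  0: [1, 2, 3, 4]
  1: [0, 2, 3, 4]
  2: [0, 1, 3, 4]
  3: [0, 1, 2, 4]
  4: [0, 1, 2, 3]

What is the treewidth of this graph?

A width-4 tree decomposition is:
Bags: B1 = {0, 1, 2, 3, 4}
Tree: (single bag)
With just one bag of size 5, the width is 5 − 1 = 4, so tw(G) ≤ 4. Conversely, {0, 1, 2, 3, 4} is a clique of size 5, and the vertices of any clique must share a bag in every tree decomposition; so some bag has ≥ 5 vertices and tw(G) ≥ 4. The upper and lower bounds meet at 4, so that is the treewidth.

4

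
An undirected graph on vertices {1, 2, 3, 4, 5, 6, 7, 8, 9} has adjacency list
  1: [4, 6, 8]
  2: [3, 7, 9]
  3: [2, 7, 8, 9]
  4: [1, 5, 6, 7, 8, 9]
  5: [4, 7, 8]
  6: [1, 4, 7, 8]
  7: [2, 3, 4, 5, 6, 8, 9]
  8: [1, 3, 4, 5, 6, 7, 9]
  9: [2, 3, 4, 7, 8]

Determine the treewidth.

A width-3 tree decomposition is:
Bags: B1 = {4, 6, 7, 8}  B2 = {1, 4, 6, 8}  B3 = {4, 7, 8, 9}  B4 = {3, 7, 8, 9}  B5 = {4, 5, 7, 8}  B6 = {2, 3, 7, 9}
Tree: B1–B2, B1–B3, B3–B4, B3–B5, B4–B6
The largest bag has 4 vertices, giving width 3; this decomposition certifies tw(G) ≤ 3. On the other hand G contains the 4-clique {1, 4, 6, 8}. A clique must lie in a single bag of any decomposition, so no decomposition can have width below 3. The upper and lower bounds meet at 3, so that is the treewidth.

3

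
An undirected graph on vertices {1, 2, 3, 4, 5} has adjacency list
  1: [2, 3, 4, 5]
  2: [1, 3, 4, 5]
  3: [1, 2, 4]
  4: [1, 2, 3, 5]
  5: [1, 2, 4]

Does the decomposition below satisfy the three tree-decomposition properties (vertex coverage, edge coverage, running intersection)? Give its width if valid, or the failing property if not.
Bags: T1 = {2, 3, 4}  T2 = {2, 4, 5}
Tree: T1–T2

No — vertex 1 appears in no bag.

A tree decomposition must satisfy three properties: every vertex lies in some bag; for every edge, both endpoints lie together in some bag; and for every vertex, the bags containing it form a connected subtree. Here vertex 1 appears in no bag, so the decomposition is invalid.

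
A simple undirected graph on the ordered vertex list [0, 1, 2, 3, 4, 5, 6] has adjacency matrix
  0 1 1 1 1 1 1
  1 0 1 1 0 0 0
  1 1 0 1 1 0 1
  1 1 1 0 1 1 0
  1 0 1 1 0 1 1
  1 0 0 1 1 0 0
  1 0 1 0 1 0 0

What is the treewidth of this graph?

A width-3 tree decomposition is:
Bags: B1 = {0, 3, 4, 5}  B2 = {0, 2, 3, 4}  B3 = {0, 2, 4, 6}  B4 = {0, 1, 2, 3}
Tree: B1–B2, B2–B3, B2–B4
The largest bag has 4 vertices, giving width 3; this decomposition certifies tw(G) ≤ 3. On the other hand G contains the 4-clique {0, 1, 2, 3}. A clique must lie in a single bag of any decomposition, so no decomposition can have width below 3. The upper and lower bounds meet at 3, so that is the treewidth.

3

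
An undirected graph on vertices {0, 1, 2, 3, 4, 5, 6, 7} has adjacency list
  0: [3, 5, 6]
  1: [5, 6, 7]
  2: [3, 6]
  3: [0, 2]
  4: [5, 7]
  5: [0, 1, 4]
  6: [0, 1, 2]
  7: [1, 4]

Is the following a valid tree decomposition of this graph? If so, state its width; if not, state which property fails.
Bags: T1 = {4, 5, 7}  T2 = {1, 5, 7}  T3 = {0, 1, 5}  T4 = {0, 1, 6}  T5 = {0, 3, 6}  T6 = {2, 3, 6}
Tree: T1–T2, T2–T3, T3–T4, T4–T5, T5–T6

Yes; width 2.

Every vertex of G appears in some bag (union = {0, 1, 2, 3, 4, 5, 6, 7}); every edge is covered by a bag; and for each vertex v the set of bags containing v is connected in the bag tree. The decomposition is therefore valid. The largest bag has 3 vertices, so the width is 2.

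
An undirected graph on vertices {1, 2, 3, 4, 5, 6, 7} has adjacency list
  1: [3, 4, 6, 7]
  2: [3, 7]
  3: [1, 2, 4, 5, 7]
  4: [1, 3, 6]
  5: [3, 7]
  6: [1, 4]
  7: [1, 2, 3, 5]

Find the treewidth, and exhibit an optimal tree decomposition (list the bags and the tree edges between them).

Treewidth 2.
One such decomposition:
Bags: B1 = {1, 3, 7}  B2 = {3, 5, 7}  B3 = {1, 3, 4}  B4 = {2, 3, 7}  B5 = {1, 4, 6}
Tree: B1–B2, B1–B3, B1–B4, B3–B5

Every bag has size at most 3, so the width is 3 − 1 = 2 and tw(G) ≤ 2. On the other hand G contains the 3-clique {1, 3, 4}. A clique must lie in a single bag of any decomposition, so no decomposition can have width below 2. The upper and lower bounds meet at 2, so that is the treewidth.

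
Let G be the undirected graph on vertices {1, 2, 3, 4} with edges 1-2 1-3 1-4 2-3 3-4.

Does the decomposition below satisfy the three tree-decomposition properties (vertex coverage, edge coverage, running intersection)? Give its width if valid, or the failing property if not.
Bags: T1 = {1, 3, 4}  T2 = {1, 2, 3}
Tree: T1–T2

Yes; width 2.

Vertex coverage: the bags together contain {1, 2, 3, 4}, the full vertex set. Edge coverage: each edge of G has both endpoints in at least one bag. Running intersection: for every vertex, the bags containing it form a connected subtree. All three properties hold, so this is a valid tree decomposition of width max|bag| − 1 = 2, and hence tw(G) ≤ 2.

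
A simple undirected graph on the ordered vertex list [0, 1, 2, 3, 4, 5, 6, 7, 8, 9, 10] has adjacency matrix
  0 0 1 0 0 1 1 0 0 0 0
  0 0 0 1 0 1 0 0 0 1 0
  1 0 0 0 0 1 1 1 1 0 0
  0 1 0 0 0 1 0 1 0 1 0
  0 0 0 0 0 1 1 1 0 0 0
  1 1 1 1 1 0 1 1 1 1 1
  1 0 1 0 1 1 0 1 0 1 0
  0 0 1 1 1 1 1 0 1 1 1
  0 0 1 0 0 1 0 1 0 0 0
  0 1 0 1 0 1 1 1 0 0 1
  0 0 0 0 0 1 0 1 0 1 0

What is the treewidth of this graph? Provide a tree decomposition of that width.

Treewidth 3.
One optimal decomposition is:
Bags: B1 = {5, 6, 7, 9}  B2 = {5, 7, 9, 10}  B3 = {2, 5, 6, 7}  B4 = {3, 5, 7, 9}  B5 = {1, 3, 5, 9}  B6 = {0, 2, 5, 6}  B7 = {2, 5, 7, 8}  B8 = {4, 5, 6, 7}
Tree: B1–B2, B1–B3, B2–B4, B4–B5, B3–B6, B3–B7, B1–B8

The largest bag has 4 vertices, giving width 3; this decomposition certifies tw(G) ≤ 3. For the lower bound, the 4 vertices {0, 2, 5, 6} are pairwise adjacent, and any tree decomposition puts a clique entirely inside one bag — forcing width ≥ 3. Combining the bounds, tw(G) = 3.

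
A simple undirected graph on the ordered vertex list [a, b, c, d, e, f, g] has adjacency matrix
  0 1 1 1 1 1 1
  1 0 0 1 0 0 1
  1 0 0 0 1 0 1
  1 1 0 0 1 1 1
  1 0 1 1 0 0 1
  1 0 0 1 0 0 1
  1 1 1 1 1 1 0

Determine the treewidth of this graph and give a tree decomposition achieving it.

Treewidth 3.
One such decomposition:
Bags: B1 = {a, d, e, g}  B2 = {a, c, e, g}  B3 = {a, d, f, g}  B4 = {a, b, d, g}
Tree: B1–B2, B1–B3, B1–B4

The largest bag has 4 vertices, giving width 3; this decomposition certifies tw(G) ≤ 3. For the lower bound, the 4 vertices {a, d, e, g} are pairwise adjacent, and any tree decomposition puts a clique entirely inside one bag — forcing width ≥ 3. Therefore the treewidth is 3.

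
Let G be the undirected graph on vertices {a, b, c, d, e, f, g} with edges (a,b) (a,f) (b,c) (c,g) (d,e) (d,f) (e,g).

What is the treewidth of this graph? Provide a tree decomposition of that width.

Treewidth 2.
Bags: B1 = {a, b, f}  B2 = {b, d, f}  B3 = {b, d, e}  B4 = {b, e, g}  B5 = {b, c, g}
Tree: B1–B2, B2–B3, B3–B4, B4–B5

Every bag has size at most 3, so the width is 3 − 1 = 2 and tw(G) ≤ 2. The edges b–a–f–d–e–g–c–b form a cycle, so G is not a tree and its treewidth is at least 2. The upper and lower bounds meet at 2, so that is the treewidth.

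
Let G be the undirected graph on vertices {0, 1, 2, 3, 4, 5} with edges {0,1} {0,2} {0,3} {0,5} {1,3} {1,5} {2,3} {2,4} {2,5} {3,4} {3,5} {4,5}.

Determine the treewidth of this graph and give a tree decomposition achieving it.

Each bag holds 4 vertices, so the decomposition has width 3, which upper-bounds the treewidth. On the other hand G contains the 4-clique {0, 1, 3, 5}. A clique must lie in a single bag of any decomposition, so no decomposition can have width below 3. Therefore the treewidth is 3.

Treewidth 3.
Bags: B1 = {0, 1, 3, 5}  B2 = {0, 2, 3, 5}  B3 = {2, 3, 4, 5}
Tree: B1–B2, B2–B3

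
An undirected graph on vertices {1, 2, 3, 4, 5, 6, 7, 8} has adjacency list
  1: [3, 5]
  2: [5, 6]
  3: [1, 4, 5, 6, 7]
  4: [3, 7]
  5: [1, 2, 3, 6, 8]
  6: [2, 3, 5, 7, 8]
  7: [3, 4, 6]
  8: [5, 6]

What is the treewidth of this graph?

A width-2 tree decomposition is:
Bags: B1 = {3, 6, 7}  B2 = {3, 4, 7}  B3 = {3, 5, 6}  B4 = {5, 6, 8}  B5 = {1, 3, 5}  B6 = {2, 5, 6}
Tree: B1–B2, B1–B3, B3–B4, B3–B5, B4–B6
Every bag has size at most 3, so the width is 3 − 1 = 2 and tw(G) ≤ 2. Conversely, {5, 6, 8} is a clique of size 3, and the vertices of any clique must share a bag in every tree decomposition; so some bag has ≥ 3 vertices and tw(G) ≥ 2. The upper and lower bounds meet at 2, so that is the treewidth.

2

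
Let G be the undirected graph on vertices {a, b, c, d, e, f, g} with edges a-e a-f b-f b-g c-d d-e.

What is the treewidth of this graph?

1

A width-1 tree decomposition is:
Bags: B1 = {b, g}  B2 = {b, f}  B3 = {a, f}  B4 = {a, e}  B5 = {d, e}  B6 = {c, d}
Tree: B1–B2, B2–B3, B3–B4, B4–B5, B5–B6
Every bag has size at most 2, so the width is 2 − 1 = 1 and tw(G) ≤ 1. Any graph with an edge has treewidth ≥ 1, and G has the edge g–b. Combining the bounds, tw(G) = 1.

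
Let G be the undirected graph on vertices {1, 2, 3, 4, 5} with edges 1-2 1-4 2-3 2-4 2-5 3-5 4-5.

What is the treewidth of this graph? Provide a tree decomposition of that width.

The largest bag has 3 vertices, giving width 2; this decomposition certifies tw(G) ≤ 2. For the lower bound, the 3 vertices {2, 3, 5} are pairwise adjacent, and any tree decomposition puts a clique entirely inside one bag — forcing width ≥ 2. Therefore the treewidth is 2.

Treewidth 2.
One optimal decomposition is:
Bags: B1 = {2, 3, 5}  B2 = {2, 4, 5}  B3 = {1, 2, 4}
Tree: B1–B2, B2–B3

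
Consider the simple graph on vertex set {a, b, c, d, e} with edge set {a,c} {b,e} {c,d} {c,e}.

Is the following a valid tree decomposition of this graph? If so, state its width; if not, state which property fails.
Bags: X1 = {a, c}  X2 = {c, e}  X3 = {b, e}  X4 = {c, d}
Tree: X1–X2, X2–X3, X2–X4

Yes; width 1.

Every vertex of G appears in some bag (union = {a, b, c, d, e}); every edge is covered by a bag; and for each vertex v the set of bags containing v is connected in the bag tree. The decomposition is therefore valid. The largest bag has 2 vertices, so the width is 1.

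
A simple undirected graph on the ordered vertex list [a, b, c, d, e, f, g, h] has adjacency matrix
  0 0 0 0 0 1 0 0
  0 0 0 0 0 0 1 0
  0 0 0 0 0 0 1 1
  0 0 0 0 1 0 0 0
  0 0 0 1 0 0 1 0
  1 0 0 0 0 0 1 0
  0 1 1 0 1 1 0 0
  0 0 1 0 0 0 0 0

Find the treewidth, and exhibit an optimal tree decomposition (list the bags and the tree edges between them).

Every bag has size at most 2, so the width is 2 − 1 = 1 and tw(G) ≤ 1. Since G has at least one edge (e.g. g–e), it is not an edgeless graph, so tw(G) ≥ 1. Combining the bounds, tw(G) = 1.

Treewidth 1.
Bags: B1 = {e, g}  B2 = {c, g}  B3 = {c, h}  B4 = {d, e}  B5 = {f, g}  B6 = {a, f}  B7 = {b, g}
Tree: B1–B2, B2–B3, B1–B4, B2–B5, B5–B6, B1–B7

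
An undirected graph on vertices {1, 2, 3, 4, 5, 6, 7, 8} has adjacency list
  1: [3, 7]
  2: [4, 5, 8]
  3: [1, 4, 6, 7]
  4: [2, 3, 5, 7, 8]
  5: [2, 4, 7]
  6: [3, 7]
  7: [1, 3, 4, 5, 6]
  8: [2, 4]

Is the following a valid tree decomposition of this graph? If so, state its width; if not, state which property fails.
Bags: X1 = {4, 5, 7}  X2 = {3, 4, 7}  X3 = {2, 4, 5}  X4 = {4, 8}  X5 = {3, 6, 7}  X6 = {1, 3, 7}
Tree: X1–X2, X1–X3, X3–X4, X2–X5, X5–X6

A tree decomposition must satisfy three properties: every vertex lies in some bag; for every edge, both endpoints lie together in some bag; and for every vertex, the bags containing it form a connected subtree. Here edge (2,8) lies in no bag, so the decomposition is invalid.

No — edge (2,8) lies in no bag.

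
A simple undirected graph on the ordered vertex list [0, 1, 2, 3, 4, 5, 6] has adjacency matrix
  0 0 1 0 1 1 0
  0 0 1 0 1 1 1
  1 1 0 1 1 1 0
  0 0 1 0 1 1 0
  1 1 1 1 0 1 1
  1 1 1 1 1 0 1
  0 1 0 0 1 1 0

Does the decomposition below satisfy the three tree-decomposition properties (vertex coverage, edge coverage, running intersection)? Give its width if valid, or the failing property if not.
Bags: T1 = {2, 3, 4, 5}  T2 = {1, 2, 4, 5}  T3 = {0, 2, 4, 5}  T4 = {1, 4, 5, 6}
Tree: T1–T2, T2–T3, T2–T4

Every vertex of G appears in some bag (union = {0, 1, 2, 3, 4, 5, 6}); every edge is covered by a bag; and for each vertex v the set of bags containing v is connected in the bag tree. The decomposition is therefore valid. The largest bag has 4 vertices, so the width is 3.

Yes; width 3.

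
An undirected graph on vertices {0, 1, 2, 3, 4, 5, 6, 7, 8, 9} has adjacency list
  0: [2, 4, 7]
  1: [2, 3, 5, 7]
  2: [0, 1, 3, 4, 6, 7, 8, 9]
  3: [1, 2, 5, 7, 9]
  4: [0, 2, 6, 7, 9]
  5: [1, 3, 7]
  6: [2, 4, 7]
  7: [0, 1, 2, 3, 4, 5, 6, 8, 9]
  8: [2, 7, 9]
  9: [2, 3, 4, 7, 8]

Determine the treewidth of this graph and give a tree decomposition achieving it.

Treewidth 3.
Bags: B1 = {2, 7, 8, 9}  B2 = {2, 4, 7, 9}  B3 = {2, 3, 7, 9}  B4 = {0, 2, 4, 7}  B5 = {1, 2, 3, 7}  B6 = {1, 3, 5, 7}  B7 = {2, 4, 6, 7}
Tree: B1–B2, B2–B3, B2–B4, B3–B5, B5–B6, B2–B7

Every bag has size at most 4, so the width is 4 − 1 = 3 and tw(G) ≤ 3. For the lower bound, the 4 vertices {2, 7, 8, 9} are pairwise adjacent, and any tree decomposition puts a clique entirely inside one bag — forcing width ≥ 3. Therefore the treewidth is 3.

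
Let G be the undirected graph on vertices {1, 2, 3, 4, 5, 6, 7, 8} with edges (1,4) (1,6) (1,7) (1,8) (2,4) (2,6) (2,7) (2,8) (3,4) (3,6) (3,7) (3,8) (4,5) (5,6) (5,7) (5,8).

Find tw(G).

4

A width-4 tree decomposition is:
Bags: B1 = {4, 5, 6, 7, 8}  B2 = {3, 4, 6, 7, 8}  B3 = {1, 4, 6, 7, 8}  B4 = {2, 4, 6, 7, 8}
Tree: B1–B2, B2–B3, B3–B4
Every bag has size at most 5, so the width is 5 − 1 = 4 and tw(G) ≤ 4. For the lower bound: the 5 vertex sets {5,8}, {3,6}, {1,4}, {7}, {2} are disjoint, each induces a connected subgraph, and every pair is joined by at least one edge of G. Contracting each set to a single vertex therefore yields K_{5} as a minor, and since treewidth is minor-monotone, tw(G) ≥ tw(K_{5}) = 4. Combining the bounds, tw(G) = 4.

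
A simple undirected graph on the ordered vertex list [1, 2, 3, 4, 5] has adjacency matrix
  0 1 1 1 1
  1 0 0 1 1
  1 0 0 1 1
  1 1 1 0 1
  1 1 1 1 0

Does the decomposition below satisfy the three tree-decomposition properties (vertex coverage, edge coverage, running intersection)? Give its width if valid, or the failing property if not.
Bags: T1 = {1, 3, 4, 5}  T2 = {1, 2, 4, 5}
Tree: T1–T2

Yes; width 3.

Vertex coverage: the bags together contain {1, 2, 3, 4, 5}, the full vertex set. Edge coverage: each edge of G has both endpoints in at least one bag. Running intersection: for every vertex, the bags containing it form a connected subtree. All three properties hold, so this is a valid tree decomposition of width max|bag| − 1 = 3, and hence tw(G) ≤ 3.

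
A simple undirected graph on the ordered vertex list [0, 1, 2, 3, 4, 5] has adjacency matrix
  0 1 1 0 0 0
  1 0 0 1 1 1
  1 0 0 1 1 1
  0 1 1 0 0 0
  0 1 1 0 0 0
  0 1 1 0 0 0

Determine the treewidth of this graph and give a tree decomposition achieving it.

Each bag holds 3 vertices, so the decomposition has width 2, which upper-bounds the treewidth. For the lower bound, G contains the cycle 2–0–1–5–2, so G is not a forest; only forests have treewidth ≤ 1, hence tw(G) ≥ 2. Combining the bounds, tw(G) = 2.

Treewidth 2.
Bags: B1 = {0, 1, 2}  B2 = {1, 2, 5}  B3 = {1, 2, 4}  B4 = {1, 2, 3}
Tree: B1–B2, B2–B3, B3–B4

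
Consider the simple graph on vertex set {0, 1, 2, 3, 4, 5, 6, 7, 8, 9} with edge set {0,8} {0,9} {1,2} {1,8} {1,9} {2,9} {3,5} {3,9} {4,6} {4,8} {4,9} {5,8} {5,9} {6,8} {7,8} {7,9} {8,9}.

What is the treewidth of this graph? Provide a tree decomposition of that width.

Treewidth 2.
One such decomposition:
Bags: B1 = {7, 8, 9}  B2 = {5, 8, 9}  B3 = {4, 8, 9}  B4 = {4, 6, 8}  B5 = {1, 8, 9}  B6 = {0, 8, 9}  B7 = {3, 5, 9}  B8 = {1, 2, 9}
Tree: B1–B2, B2–B3, B3–B4, B2–B5, B5–B6, B2–B7, B5–B8

Each bag holds 3 vertices, so the decomposition has width 2, which upper-bounds the treewidth. Conversely, {0, 8, 9} is a clique of size 3, and the vertices of any clique must share a bag in every tree decomposition; so some bag has ≥ 3 vertices and tw(G) ≥ 2. Hence tw(G) = 2 exactly.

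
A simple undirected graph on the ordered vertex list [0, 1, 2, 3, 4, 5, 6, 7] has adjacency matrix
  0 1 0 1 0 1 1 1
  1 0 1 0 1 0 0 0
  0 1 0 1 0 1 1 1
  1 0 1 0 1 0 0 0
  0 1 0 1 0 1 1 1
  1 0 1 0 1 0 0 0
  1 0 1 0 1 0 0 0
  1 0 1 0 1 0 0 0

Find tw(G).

A width-3 tree decomposition is:
Bags: B1 = {0, 1, 2, 4}  B2 = {0, 2, 4, 5}  B3 = {0, 2, 3, 4}  B4 = {0, 2, 4, 7}  B5 = {0, 2, 4, 6}
Tree: B1–B2, B2–B3, B3–B4, B4–B5
Every bag has size at most 4, so the width is 4 − 1 = 3 and tw(G) ≤ 3. For the lower bound: the 4 vertex sets {1,2}, {4,5}, {0}, {3} are disjoint, each induces a connected subgraph, and every pair is joined by at least one edge of G. Contracting each set to a single vertex therefore yields K_{4} as a minor, and since treewidth is minor-monotone, tw(G) ≥ tw(K_{4}) = 3. Therefore the treewidth is 3.

3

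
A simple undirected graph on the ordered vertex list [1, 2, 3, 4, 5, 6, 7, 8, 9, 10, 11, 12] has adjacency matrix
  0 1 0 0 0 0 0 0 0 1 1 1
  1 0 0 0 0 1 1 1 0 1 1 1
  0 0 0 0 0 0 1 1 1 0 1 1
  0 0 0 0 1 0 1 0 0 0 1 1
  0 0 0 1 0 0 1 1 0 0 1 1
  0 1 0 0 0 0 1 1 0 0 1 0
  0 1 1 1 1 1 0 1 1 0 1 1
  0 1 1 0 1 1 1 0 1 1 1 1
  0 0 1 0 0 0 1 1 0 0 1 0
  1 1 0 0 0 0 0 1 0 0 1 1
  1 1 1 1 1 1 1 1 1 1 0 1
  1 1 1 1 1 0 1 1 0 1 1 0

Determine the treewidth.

A width-4 tree decomposition is:
Bags: B1 = {5, 7, 8, 11, 12}  B2 = {2, 7, 8, 11, 12}  B3 = {3, 7, 8, 11, 12}  B4 = {4, 5, 7, 11, 12}  B5 = {2, 8, 10, 11, 12}  B6 = {3, 7, 8, 9, 11}  B7 = {1, 2, 10, 11, 12}  B8 = {2, 6, 7, 8, 11}
Tree: B1–B2, B2–B3, B1–B4, B2–B5, B3–B6, B5–B7, B2–B8
Each bag holds 5 vertices, so the decomposition has width 4, which upper-bounds the treewidth. On the other hand G contains the 5-clique {1, 2, 10, 11, 12}. A clique must lie in a single bag of any decomposition, so no decomposition can have width below 4. Hence tw(G) = 4 exactly.

4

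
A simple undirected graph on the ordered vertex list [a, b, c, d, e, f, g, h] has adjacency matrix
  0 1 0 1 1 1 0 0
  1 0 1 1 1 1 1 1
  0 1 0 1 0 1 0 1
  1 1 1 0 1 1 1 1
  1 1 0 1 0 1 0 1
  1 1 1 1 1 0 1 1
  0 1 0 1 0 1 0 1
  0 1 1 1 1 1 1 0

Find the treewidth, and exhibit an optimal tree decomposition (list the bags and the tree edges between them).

Treewidth 4.
One optimal decomposition is:
Bags: B1 = {b, d, e, f, h}  B2 = {b, d, f, g, h}  B3 = {a, b, d, e, f}  B4 = {b, c, d, f, h}
Tree: B1–B2, B1–B3, B1–B4

Each bag holds 5 vertices, so the decomposition has width 4, which upper-bounds the treewidth. On the other hand G contains the 5-clique {b, d, f, g, h}. A clique must lie in a single bag of any decomposition, so no decomposition can have width below 4. Therefore the treewidth is 4.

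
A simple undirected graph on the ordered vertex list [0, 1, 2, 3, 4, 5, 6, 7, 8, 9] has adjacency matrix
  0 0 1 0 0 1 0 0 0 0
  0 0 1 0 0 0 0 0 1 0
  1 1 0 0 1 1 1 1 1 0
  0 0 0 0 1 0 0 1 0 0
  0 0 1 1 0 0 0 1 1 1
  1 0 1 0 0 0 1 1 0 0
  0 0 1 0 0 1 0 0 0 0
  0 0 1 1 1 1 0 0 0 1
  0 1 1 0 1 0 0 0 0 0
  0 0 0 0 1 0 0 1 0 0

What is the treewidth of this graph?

2

A width-2 tree decomposition is:
Bags: B1 = {2, 4, 8}  B2 = {1, 2, 8}  B3 = {2, 4, 7}  B4 = {2, 5, 7}  B5 = {4, 7, 9}  B6 = {0, 2, 5}  B7 = {3, 4, 7}  B8 = {2, 5, 6}
Tree: B1–B2, B1–B3, B3–B4, B3–B5, B4–B6, B5–B7, B6–B8
Every bag has size at most 3, so the width is 3 − 1 = 2 and tw(G) ≤ 2. On the other hand G contains the 3-clique {4, 7, 9}. A clique must lie in a single bag of any decomposition, so no decomposition can have width below 2. The upper and lower bounds meet at 2, so that is the treewidth.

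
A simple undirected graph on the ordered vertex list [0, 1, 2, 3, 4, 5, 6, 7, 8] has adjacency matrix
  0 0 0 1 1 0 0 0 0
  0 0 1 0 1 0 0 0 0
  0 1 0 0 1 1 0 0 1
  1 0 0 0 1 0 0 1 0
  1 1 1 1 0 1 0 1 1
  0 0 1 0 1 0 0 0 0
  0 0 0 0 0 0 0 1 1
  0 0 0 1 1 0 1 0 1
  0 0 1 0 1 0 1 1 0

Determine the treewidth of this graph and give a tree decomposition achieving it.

The largest bag has 3 vertices, giving width 2; this decomposition certifies tw(G) ≤ 2. Conversely, {0, 3, 4} is a clique of size 3, and the vertices of any clique must share a bag in every tree decomposition; so some bag has ≥ 3 vertices and tw(G) ≥ 2. Combining the bounds, tw(G) = 2.

Treewidth 2.
One optimal decomposition is:
Bags: B1 = {1, 2, 4}  B2 = {2, 4, 8}  B3 = {2, 4, 5}  B4 = {4, 7, 8}  B5 = {6, 7, 8}  B6 = {3, 4, 7}  B7 = {0, 3, 4}
Tree: B1–B2, B1–B3, B2–B4, B4–B5, B4–B6, B6–B7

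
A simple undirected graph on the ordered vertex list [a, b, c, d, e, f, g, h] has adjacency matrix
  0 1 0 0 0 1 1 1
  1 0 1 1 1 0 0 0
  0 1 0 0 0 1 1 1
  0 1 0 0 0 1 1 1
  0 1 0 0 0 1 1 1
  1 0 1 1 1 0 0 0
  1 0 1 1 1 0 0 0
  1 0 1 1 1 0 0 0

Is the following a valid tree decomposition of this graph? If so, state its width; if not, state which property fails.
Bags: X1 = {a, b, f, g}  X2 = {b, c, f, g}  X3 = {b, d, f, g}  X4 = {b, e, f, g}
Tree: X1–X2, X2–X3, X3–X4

A tree decomposition must satisfy three properties: every vertex lies in some bag; for every edge, both endpoints lie together in some bag; and for every vertex, the bags containing it form a connected subtree. Here vertex h appears in no bag, so the decomposition is invalid.

No — vertex h appears in no bag.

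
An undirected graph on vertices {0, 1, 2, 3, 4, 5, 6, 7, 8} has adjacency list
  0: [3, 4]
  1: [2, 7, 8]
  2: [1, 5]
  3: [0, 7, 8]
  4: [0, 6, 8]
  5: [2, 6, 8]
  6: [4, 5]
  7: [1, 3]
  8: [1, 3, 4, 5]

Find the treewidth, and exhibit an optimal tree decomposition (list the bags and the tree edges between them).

Each bag holds 4 vertices, so the decomposition has width 3, which upper-bounds the treewidth. For the lower bound: the 4 vertex sets {2,5,6}, {1}, {8}, {0,3,4,7} are disjoint, each induces a connected subgraph, and every pair is joined by at least one edge of G. Contracting each set to a single vertex therefore yields K_{4} as a minor, and since treewidth is minor-monotone, tw(G) ≥ tw(K_{4}) = 3. Therefore the treewidth is 3.

Treewidth 3.
One optimal decomposition is:
Bags: B1 = {1, 2, 5, 6}  B2 = {1, 5, 6, 8}  B3 = {1, 4, 6, 8}  B4 = {1, 4, 7, 8}  B5 = {3, 4, 7, 8}  B6 = {0, 3, 4, 7}
Tree: B1–B2, B2–B3, B3–B4, B4–B5, B5–B6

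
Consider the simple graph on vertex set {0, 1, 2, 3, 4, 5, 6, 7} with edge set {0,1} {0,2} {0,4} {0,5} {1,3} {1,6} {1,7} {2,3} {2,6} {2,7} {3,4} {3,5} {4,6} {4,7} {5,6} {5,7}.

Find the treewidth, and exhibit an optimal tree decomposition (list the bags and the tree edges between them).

Treewidth 4.
One optimal decomposition is:
Bags: B1 = {0, 3, 5, 6, 7}  B2 = {0, 3, 4, 6, 7}  B3 = {0, 1, 3, 6, 7}  B4 = {0, 2, 3, 6, 7}
Tree: B1–B2, B2–B3, B3–B4

Each bag holds 5 vertices, so the decomposition has width 4, which upper-bounds the treewidth. For the lower bound: the 5 vertex sets {5,6}, {3,4}, {1,7}, {0}, {2} are disjoint, each induces a connected subgraph, and every pair is joined by at least one edge of G. Contracting each set to a single vertex therefore yields K_{5} as a minor, and since treewidth is minor-monotone, tw(G) ≥ tw(K_{5}) = 4. Hence tw(G) = 4 exactly.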